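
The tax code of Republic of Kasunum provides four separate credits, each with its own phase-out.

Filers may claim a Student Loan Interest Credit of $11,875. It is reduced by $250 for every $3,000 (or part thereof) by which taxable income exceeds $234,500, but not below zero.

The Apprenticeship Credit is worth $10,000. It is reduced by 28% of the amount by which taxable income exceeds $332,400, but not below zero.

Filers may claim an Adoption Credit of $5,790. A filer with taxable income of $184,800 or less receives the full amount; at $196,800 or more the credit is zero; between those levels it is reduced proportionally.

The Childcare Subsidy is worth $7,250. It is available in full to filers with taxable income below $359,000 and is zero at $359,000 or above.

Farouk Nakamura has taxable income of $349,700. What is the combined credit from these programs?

Student Loan Interest Credit: income exceeds $234,500 by $115,200, which is 39 full-or-partial $3,000 increments; reduction = 39 × $250 = $9,750, leaving $2,125.
Apprenticeship Credit: 28% of the $17,300 excess over $332,400 is $4,844; credit = $10,000 − $4,844 = $5,156.
Adoption Credit: $349,700 is at or above $196,800, so the credit is $0.
Childcare Subsidy: $349,700 is below the $359,000 cutoff, so the full $7,250 applies.
Total: $2,125 + $5,156 + $0 + $7,250 = $14,531.

$14,531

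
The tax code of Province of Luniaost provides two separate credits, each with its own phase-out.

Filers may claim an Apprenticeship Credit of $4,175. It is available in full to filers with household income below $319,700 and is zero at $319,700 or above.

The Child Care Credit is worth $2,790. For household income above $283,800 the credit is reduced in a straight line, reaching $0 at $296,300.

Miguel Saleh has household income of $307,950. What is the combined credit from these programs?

Apprenticeship Credit: $307,950 is below the $319,700 cutoff, so the full $4,175 applies.
Child Care Credit: $307,950 is at or above $296,300, so the credit is $0.
Total: $4,175 + $0 = $4,175.

$4,175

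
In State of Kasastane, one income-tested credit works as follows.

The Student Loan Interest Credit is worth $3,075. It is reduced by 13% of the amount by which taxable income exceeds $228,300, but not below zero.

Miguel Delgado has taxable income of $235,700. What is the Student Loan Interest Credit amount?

Student Loan Interest Credit: 13% of the $7,400 excess over $228,300 is $962; credit = $3,075 − $962 = $2,113.

$2,113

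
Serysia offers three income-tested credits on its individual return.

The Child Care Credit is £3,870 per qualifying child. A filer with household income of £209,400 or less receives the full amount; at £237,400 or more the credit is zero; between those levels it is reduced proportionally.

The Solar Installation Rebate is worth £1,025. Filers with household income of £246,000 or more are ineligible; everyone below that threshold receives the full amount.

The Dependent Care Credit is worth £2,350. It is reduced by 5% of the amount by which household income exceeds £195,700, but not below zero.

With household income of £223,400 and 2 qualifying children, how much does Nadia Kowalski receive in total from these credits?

Child Care Credit: base = 2 × £3,870 = £7,740. £223,400 is £14,000 into a £28,000 phase-out range, leaving 14,000/28,000 of the credit: £7,740 × 14,000/28,000 = £3,870.
Solar Installation Rebate: £223,400 is below the £246,000 cutoff, so the full £1,025 applies.
Dependent Care Credit: 5% of the £27,700 excess over £195,700 is £1,385; credit = £2,350 − £1,385 = £965.
Total: £3,870 + £1,025 + £965 = £5,860.

£5,860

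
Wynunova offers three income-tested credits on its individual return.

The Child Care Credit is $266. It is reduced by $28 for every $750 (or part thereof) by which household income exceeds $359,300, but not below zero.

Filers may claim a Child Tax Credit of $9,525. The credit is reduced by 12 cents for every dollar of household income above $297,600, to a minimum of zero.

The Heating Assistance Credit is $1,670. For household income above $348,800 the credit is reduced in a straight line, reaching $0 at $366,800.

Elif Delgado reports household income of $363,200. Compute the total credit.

$2,085

Child Care Credit: income exceeds $359,300 by $3,900, which is 6 full-or-partial $750 increments; reduction = 6 × $28 = $168, leaving $98.
Child Tax Credit: 12% of the $65,600 excess over $297,600 is $7,872; credit = $9,525 − $7,872 = $1,653.
Heating Assistance Credit: $363,200 is $14,400 into a $18,000 phase-out range, leaving 3,600/18,000 of the credit: $1,670 × 3,600/18,000 = $334.
Total: $98 + $1,653 + $334 = $2,085.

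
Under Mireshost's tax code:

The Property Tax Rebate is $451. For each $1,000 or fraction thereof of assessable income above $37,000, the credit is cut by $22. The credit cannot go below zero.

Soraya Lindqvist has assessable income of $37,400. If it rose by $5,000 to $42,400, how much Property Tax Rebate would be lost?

At $37,400 — income exceeds $37,000 by $400, which is 1 full-or-partial $1,000 increment; reduction = 1 × $22 = $22, leaving $429.
At $42,400 — income exceeds $37,000 by $5,400, which is 6 full-or-partial $1,000 increments; reduction = 6 × $22 = $132, leaving $319.
Lost: $429 − $319 = $110.

$110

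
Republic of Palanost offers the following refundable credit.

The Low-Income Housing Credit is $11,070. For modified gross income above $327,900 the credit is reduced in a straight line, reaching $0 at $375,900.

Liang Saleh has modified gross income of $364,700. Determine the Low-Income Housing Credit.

$2,583

Low-Income Housing Credit: $364,700 is $36,800 into a $48,000 phase-out range, leaving 11,200/48,000 of the credit: $11,070 × 11,200/48,000 = $2,583.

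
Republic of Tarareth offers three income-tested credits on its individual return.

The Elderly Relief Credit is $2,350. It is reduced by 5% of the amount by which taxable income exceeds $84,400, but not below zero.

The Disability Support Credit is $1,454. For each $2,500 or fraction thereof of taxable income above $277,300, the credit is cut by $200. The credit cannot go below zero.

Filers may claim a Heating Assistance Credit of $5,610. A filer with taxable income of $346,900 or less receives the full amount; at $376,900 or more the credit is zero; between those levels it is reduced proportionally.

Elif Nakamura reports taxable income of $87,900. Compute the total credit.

$9,239

Elderly Relief Credit: 5% of the $3,500 excess over $84,400 is $175; credit = $2,350 − $175 = $2,175.
Disability Support Credit: $87,900 is at or below the $277,300 threshold, so the full $1,454 applies.
Heating Assistance Credit: $87,900 is at or below the $346,900 threshold, so the full $5,610 applies.
Total: $2,175 + $1,454 + $5,610 = $9,239.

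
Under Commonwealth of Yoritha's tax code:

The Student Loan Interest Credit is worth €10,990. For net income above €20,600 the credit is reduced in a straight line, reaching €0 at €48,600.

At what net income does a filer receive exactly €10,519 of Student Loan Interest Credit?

€10,519 is 10,519/10,990 of the full €10,990, so 471/10,990 of the €28,000 range has been used: income = €20,600 + €28,000 × 471/10,990 = €21,800.

€21,800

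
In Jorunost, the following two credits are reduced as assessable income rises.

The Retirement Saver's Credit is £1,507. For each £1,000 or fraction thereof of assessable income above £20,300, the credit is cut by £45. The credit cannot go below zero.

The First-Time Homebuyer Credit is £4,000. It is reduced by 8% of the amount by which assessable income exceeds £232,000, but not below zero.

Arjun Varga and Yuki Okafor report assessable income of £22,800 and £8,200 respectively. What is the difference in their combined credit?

£135

Arjun (£22,800): Retirement Saver's Credit: income exceeds £20,300 by £2,500, which is 3 full-or-partial £1,000 increments; reduction = 3 × £45 = £135, leaving £1,372. First-Time Homebuyer Credit: £22,800 is at or below the £232,000 threshold, so the full £4,000 applies. total £1,372 + £4,000 = £5,372
Yuki (£8,200): Retirement Saver's Credit: £8,200 is at or below the £20,300 threshold, so the full £1,507 applies. First-Time Homebuyer Credit: £8,200 is at or below the £232,000 threshold, so the full £4,000 applies. total £1,507 + £4,000 = £5,507
Difference: |£5,372 − £5,507| = £135.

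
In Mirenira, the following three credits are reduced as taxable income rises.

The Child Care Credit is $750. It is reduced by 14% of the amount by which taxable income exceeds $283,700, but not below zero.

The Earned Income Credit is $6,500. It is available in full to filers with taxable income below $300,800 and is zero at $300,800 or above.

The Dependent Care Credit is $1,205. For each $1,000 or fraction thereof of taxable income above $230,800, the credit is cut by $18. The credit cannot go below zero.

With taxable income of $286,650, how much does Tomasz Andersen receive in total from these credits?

Child Care Credit: 14% of the $2,950 excess over $283,700 is $413; credit = $750 − $413 = $337.
Earned Income Credit: $286,650 is below the $300,800 cutoff, so the full $6,500 applies.
Dependent Care Credit: income exceeds $230,800 by $55,850, which is 56 full-or-partial $1,000 increments; reduction = 56 × $18 = $1,008, leaving $197.
Total: $337 + $6,500 + $197 = $7,034.

$7,034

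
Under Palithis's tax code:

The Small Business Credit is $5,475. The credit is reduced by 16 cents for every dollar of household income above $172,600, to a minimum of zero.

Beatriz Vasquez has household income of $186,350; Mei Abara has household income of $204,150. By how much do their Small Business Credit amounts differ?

Beatriz ($186,350): Small Business Credit: 16% of the $13,750 excess over $172,600 is $2,200; credit = $5,475 − $2,200 = $3,275.
Mei ($204,150): Small Business Credit: 16% of the $31,550 excess over $172,600 is $5,048; credit = $5,475 − $5,048 = $427.
Difference: |$3,275 − $427| = $2,848.

$2,848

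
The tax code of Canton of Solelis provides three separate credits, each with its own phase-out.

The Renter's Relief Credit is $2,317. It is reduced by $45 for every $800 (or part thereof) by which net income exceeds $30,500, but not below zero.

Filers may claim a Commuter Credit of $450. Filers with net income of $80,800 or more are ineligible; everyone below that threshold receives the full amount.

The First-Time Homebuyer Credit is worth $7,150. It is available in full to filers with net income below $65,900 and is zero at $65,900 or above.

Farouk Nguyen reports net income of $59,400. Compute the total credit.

$8,252

Renter's Relief Credit: income exceeds $30,500 by $28,900, which is 37 full-or-partial $800 increments; reduction = 37 × $45 = $1,665, leaving $652.
Commuter Credit: $59,400 is below the $80,800 cutoff, so the full $450 applies.
First-Time Homebuyer Credit: $59,400 is below the $65,900 cutoff, so the full $7,150 applies.
Total: $652 + $450 + $7,150 = $8,252.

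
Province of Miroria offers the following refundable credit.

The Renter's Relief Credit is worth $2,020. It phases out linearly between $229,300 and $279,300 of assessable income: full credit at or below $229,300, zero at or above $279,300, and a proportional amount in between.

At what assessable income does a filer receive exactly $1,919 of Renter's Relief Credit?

$231,800

$1,919 is 1,919/2,020 of the full $2,020, so 101/2,020 of the $50,000 range has been used: income = $229,300 + $50,000 × 101/2,020 = $231,800.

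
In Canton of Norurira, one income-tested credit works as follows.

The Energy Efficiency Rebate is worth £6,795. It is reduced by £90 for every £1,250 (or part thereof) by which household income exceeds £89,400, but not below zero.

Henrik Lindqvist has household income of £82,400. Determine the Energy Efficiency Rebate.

Energy Efficiency Rebate: £82,400 is at or below the £89,400 threshold, so the full £6,795 applies.

£6,795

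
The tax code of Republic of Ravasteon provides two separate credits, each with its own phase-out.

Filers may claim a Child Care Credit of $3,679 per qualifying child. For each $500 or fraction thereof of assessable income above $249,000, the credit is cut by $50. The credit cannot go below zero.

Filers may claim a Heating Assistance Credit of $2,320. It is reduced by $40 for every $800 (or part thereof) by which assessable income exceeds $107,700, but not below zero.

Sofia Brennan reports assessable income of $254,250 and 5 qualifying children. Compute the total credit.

$17,845

Child Care Credit: base = 5 × $3,679 = $18,395. income exceeds $249,000 by $5,250, which is 11 full-or-partial $500 increments; reduction = 11 × $50 = $550, leaving $17,845.
Heating Assistance Credit: income exceeds $107,700 by $146,550 → 184 increments × $40 = $7,360 ≥ base, so the credit is $0.
Total: $17,845 + $0 = $17,845.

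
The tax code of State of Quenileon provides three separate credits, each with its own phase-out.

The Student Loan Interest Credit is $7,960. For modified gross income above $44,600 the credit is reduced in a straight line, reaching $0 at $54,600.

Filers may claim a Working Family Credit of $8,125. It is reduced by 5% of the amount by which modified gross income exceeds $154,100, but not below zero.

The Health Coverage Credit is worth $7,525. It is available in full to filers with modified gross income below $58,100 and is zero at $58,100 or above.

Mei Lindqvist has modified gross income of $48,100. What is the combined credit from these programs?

$20,824

Student Loan Interest Credit: $48,100 is $3,500 into a $10,000 phase-out range, leaving 6,500/10,000 of the credit: $7,960 × 6,500/10,000 = $5,174.
Working Family Credit: $48,100 is at or below the $154,100 threshold, so the full $8,125 applies.
Health Coverage Credit: $48,100 is below the $58,100 cutoff, so the full $7,525 applies.
Total: $5,174 + $8,125 + $7,525 = $20,824.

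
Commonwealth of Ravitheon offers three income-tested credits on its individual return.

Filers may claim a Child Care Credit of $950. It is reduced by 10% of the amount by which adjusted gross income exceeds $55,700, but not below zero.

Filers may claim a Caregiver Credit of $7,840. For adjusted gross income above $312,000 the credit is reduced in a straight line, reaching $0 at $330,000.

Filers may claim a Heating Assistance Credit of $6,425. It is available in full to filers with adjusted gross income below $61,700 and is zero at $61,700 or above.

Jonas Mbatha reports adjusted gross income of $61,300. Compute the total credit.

$14,655

Child Care Credit: 10% of the $5,600 excess over $55,700 is $560; credit = $950 − $560 = $390.
Caregiver Credit: $61,300 is at or below the $312,000 threshold, so the full $7,840 applies.
Heating Assistance Credit: $61,300 is below the $61,700 cutoff, so the full $6,425 applies.
Total: $390 + $7,840 + $6,425 = $14,655.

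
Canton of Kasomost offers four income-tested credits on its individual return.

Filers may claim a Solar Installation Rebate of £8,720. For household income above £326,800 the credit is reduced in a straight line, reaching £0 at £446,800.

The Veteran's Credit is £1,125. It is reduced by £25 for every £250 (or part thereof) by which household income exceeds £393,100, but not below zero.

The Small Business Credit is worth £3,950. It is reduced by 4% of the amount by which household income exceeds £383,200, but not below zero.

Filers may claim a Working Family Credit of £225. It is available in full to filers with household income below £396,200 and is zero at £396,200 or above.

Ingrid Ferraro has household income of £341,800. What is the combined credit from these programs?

£12,930

Solar Installation Rebate: £341,800 is £15,000 into a £120,000 phase-out range, leaving 105,000/120,000 of the credit: £8,720 × 105,000/120,000 = £7,630.
Veteran's Credit: £341,800 is at or below the £393,100 threshold, so the full £1,125 applies.
Small Business Credit: £341,800 is at or below the £383,200 threshold, so the full £3,950 applies.
Working Family Credit: £341,800 is below the £396,200 cutoff, so the full £225 applies.
Total: £7,630 + £1,125 + £3,950 + £225 = £12,930.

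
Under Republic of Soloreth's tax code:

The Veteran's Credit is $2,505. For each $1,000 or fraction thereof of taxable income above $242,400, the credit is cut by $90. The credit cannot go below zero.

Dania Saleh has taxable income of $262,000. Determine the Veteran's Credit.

$705

Veteran's Credit: income exceeds $242,400 by $19,600, which is 20 full-or-partial $1,000 increments; reduction = 20 × $90 = $1,800, leaving $705.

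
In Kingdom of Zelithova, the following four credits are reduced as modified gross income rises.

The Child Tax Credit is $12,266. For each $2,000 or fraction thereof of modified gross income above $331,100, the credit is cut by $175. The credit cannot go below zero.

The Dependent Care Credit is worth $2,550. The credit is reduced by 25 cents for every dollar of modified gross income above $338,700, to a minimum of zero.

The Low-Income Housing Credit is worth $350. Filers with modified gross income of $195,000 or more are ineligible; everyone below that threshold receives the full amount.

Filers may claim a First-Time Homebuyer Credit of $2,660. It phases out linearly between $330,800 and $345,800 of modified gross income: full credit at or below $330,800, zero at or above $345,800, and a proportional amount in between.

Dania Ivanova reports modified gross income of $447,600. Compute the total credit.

$1,941

Child Tax Credit: income exceeds $331,100 by $116,500, which is 59 full-or-partial $2,000 increments; reduction = 59 × $175 = $10,325, leaving $1,941.
Dependent Care Credit: 25% of the $108,900 excess over $338,700 is $27,225 ≥ base, so the credit is $0.
Low-Income Housing Credit: $447,600 meets or exceeds the $195,000 cutoff, so the credit is $0.
First-Time Homebuyer Credit: $447,600 is at or above $345,800, so the credit is $0.
Total: $1,941 + $0 + $0 + $0 = $1,941.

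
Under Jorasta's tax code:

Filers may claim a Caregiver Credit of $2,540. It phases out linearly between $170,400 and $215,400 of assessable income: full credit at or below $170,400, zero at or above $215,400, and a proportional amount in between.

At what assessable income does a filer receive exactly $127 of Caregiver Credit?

$213,150

$127 is 127/2,540 of the full $2,540, so 2,413/2,540 of the $45,000 range has been used: income = $170,400 + $45,000 × 2,413/2,540 = $213,150.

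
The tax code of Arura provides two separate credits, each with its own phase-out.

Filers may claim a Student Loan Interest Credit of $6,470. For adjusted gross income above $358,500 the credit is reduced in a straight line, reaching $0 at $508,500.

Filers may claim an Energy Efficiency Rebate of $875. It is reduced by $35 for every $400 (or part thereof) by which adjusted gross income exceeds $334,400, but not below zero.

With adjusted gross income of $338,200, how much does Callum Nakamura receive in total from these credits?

Student Loan Interest Credit: $338,200 is at or below the $358,500 threshold, so the full $6,470 applies.
Energy Efficiency Rebate: income exceeds $334,400 by $3,800, which is 10 full-or-partial $400 increments; reduction = 10 × $35 = $350, leaving $525.
Total: $6,470 + $525 = $6,995.

$6,995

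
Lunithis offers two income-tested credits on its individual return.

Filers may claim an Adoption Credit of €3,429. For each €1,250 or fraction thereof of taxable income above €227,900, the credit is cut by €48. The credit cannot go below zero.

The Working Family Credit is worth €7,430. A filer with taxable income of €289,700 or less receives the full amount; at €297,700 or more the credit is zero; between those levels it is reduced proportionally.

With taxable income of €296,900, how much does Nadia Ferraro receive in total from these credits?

€1,484

Adoption Credit: income exceeds €227,900 by €69,000, which is 56 full-or-partial €1,250 increments; reduction = 56 × €48 = €2,688, leaving €741.
Working Family Credit: €296,900 is €7,200 into a €8,000 phase-out range, leaving 800/8,000 of the credit: €7,430 × 800/8,000 = €743.
Total: €741 + €743 = €1,484.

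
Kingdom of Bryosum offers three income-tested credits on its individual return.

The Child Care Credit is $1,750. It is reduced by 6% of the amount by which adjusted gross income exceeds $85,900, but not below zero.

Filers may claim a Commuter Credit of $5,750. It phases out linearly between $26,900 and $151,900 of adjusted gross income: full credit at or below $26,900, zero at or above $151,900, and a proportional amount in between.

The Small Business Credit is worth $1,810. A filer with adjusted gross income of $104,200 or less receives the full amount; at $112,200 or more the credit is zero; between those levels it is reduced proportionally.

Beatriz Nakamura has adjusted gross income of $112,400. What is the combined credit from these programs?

Child Care Credit: 6% of the $26,500 excess over $85,900 is $1,590; credit = $1,750 − $1,590 = $160.
Commuter Credit: $112,400 is $85,500 into a $125,000 phase-out range, leaving 39,500/125,000 of the credit: $5,750 × 39,500/125,000 = $1,817.
Small Business Credit: $112,400 is at or above $112,200, so the credit is $0.
Total: $160 + $1,817 + $0 = $1,977.

$1,977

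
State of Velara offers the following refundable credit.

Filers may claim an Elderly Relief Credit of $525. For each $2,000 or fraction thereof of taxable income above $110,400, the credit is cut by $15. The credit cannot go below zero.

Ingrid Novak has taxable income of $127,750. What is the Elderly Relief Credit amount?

$390

Elderly Relief Credit: income exceeds $110,400 by $17,350, which is 9 full-or-partial $2,000 increments; reduction = 9 × $15 = $135, leaving $390.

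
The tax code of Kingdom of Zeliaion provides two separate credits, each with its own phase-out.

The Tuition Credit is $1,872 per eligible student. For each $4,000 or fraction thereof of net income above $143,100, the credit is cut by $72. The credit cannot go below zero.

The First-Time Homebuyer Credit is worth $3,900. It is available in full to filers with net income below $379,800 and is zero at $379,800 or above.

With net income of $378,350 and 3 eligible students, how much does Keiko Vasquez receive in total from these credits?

$5,268

Tuition Credit: base = 3 × $1,872 = $5,616. income exceeds $143,100 by $235,250, which is 59 full-or-partial $4,000 increments; reduction = 59 × $72 = $4,248, leaving $1,368.
First-Time Homebuyer Credit: $378,350 is below the $379,800 cutoff, so the full $3,900 applies.
Total: $1,368 + $3,900 = $5,268.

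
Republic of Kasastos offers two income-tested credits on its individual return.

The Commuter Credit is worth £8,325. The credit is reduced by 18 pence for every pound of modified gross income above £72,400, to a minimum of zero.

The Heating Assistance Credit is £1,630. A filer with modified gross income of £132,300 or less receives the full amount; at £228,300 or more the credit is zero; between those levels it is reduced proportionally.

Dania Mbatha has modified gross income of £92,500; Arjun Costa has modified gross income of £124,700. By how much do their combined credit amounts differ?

Dania (£92,500): Commuter Credit: 18% of the £20,100 excess over £72,400 is £3,618; credit = £8,325 − £3,618 = £4,707. Heating Assistance Credit: £92,500 is at or below the £132,300 threshold, so the full £1,630 applies. total £4,707 + £1,630 = £6,337
Arjun (£124,700): Commuter Credit: 18% of the £52,300 excess over £72,400 is £9,414 ≥ base, so the credit is £0. Heating Assistance Credit: £124,700 is at or below the £132,300 threshold, so the full £1,630 applies. total £0 + £1,630 = £1,630
Difference: |£6,337 − £1,630| = £4,707.

£4,707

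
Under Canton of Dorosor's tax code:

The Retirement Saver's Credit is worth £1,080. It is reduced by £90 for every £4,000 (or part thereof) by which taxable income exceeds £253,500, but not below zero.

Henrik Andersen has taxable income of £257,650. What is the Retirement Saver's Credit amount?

£900

Retirement Saver's Credit: income exceeds £253,500 by £4,150, which is 2 full-or-partial £4,000 increments; reduction = 2 × £90 = £180, leaving £900.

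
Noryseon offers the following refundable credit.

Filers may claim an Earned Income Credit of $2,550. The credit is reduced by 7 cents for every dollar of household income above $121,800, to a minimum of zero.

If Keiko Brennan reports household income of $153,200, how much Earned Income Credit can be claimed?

$352

Earned Income Credit: 7% of the $31,400 excess over $121,800 is $2,198; credit = $2,550 − $2,198 = $352.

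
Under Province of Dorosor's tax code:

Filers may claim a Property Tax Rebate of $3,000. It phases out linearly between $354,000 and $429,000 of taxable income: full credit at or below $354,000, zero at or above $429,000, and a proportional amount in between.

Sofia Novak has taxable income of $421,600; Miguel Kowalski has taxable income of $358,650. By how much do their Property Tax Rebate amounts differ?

$2,518

Sofia ($421,600): Property Tax Rebate: $421,600 is $67,600 into a $75,000 phase-out range, leaving 7,400/75,000 of the credit: $3,000 × 7,400/75,000 = $296.
Miguel ($358,650): Property Tax Rebate: $358,650 is $4,650 into a $75,000 phase-out range, leaving 70,350/75,000 of the credit: $3,000 × 70,350/75,000 = $2,814.
Difference: |$296 − $2,814| = $2,518.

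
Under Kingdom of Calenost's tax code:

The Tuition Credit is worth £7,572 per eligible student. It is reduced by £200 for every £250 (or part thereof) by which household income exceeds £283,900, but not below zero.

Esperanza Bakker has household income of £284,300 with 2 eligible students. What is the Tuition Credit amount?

Tuition Credit: base = 2 × £7,572 = £15,144. income exceeds £283,900 by £400, which is 2 full-or-partial £250 increments; reduction = 2 × £200 = £400, leaving £14,744.

£14,744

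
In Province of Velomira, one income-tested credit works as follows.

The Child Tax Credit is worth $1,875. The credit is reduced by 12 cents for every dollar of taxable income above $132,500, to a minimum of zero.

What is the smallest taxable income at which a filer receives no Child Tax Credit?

The credit falls by 12% of each dollar above $132,500, so it reaches zero when the excess is $1,875 / 12% = $15,625: income = $132,500 + $15,625 = $148,125.

$148,125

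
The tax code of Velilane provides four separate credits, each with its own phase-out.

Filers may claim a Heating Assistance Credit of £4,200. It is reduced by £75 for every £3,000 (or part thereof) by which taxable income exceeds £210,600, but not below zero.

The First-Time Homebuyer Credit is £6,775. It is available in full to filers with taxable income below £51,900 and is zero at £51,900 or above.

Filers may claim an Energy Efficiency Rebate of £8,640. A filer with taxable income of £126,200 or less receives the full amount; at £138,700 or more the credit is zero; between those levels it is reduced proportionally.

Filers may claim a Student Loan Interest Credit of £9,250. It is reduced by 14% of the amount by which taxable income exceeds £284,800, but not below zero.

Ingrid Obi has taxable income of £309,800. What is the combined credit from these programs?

Heating Assistance Credit: income exceeds £210,600 by £99,200, which is 34 full-or-partial £3,000 increments; reduction = 34 × £75 = £2,550, leaving £1,650.
First-Time Homebuyer Credit: £309,800 meets or exceeds the £51,900 cutoff, so the credit is £0.
Energy Efficiency Rebate: £309,800 is at or above £138,700, so the credit is £0.
Student Loan Interest Credit: 14% of the £25,000 excess over £284,800 is £3,500; credit = £9,250 − £3,500 = £5,750.
Total: £1,650 + £0 + £0 + £5,750 = £7,400.

£7,400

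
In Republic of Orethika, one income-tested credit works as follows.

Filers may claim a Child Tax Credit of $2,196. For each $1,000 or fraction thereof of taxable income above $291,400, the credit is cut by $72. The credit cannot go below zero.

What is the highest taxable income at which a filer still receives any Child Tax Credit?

$321,400

After 30 increments the reduction is 30 × $72 = $2,160, leaving $36; one more increment wipes it out. Increment 30 ends at excess 30 × $1,000 = $30,000, so the highest qualifying income is $291,400 + $30,000 = $321,400.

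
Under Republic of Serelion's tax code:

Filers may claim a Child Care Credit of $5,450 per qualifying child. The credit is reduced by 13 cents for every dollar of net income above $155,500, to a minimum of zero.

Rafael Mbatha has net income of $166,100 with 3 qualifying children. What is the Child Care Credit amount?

$14,972

Child Care Credit: base = 3 × $5,450 = $16,350. 13% of the $10,600 excess over $155,500 is $1,378; credit = $16,350 − $1,378 = $14,972.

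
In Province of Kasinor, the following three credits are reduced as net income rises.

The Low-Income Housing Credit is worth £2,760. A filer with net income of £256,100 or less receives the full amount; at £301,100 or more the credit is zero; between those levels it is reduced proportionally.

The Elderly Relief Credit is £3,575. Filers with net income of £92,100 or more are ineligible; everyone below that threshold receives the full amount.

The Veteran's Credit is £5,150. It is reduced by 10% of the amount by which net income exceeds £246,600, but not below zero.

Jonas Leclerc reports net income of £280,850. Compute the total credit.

£2,967

Low-Income Housing Credit: £280,850 is £24,750 into a £45,000 phase-out range, leaving 20,250/45,000 of the credit: £2,760 × 20,250/45,000 = £1,242.
Elderly Relief Credit: £280,850 meets or exceeds the £92,100 cutoff, so the credit is £0.
Veteran's Credit: 10% of the £34,250 excess over £246,600 is £3,425; credit = £5,150 − £3,425 = £1,725.
Total: £1,242 + £0 + £1,725 = £2,967.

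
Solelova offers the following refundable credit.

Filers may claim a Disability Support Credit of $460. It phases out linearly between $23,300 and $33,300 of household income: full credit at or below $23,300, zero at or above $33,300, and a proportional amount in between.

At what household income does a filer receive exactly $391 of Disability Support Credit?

$24,800

$391 is 391/460 of the full $460, so 69/460 of the $10,000 range has been used: income = $23,300 + $10,000 × 69/460 = $24,800.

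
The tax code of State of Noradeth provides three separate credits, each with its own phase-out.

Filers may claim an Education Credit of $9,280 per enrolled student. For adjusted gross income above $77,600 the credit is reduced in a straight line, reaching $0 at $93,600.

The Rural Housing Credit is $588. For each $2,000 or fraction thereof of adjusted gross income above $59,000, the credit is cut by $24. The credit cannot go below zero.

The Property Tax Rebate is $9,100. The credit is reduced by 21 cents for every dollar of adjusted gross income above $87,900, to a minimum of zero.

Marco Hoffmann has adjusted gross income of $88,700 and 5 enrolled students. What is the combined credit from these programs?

$23,370

Education Credit: base = 5 × $9,280 = $46,400. $88,700 is $11,100 into a $16,000 phase-out range, leaving 4,900/16,000 of the credit: $46,400 × 4,900/16,000 = $14,210.
Rural Housing Credit: income exceeds $59,000 by $29,700, which is 15 full-or-partial $2,000 increments; reduction = 15 × $24 = $360, leaving $228.
Property Tax Rebate: 21% of the $800 excess over $87,900 is $168; credit = $9,100 − $168 = $8,932.
Total: $14,210 + $228 + $8,932 = $23,370.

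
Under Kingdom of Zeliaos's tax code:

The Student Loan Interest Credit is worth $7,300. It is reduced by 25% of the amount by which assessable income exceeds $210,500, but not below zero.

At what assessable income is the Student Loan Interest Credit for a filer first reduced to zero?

The credit falls by 25% of each dollar above $210,500, so it reaches zero when the excess is $7,300 / 25% = $29,200: income = $210,500 + $29,200 = $239,700.

$239,700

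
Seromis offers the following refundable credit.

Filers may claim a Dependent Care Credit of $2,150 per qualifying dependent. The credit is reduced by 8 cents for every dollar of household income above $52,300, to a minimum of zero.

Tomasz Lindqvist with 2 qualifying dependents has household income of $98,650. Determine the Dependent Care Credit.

Dependent Care Credit: base = 2 × $2,150 = $4,300. 8% of the $46,350 excess over $52,300 is $3,708; credit = $4,300 − $3,708 = $592.

$592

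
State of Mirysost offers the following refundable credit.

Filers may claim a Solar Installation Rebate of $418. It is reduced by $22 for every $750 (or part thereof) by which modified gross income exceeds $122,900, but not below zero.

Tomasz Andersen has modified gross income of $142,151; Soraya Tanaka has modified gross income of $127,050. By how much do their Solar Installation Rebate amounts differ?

Tomasz ($142,151): Solar Installation Rebate: income exceeds $122,900 by $19,251 → 26 increments × $22 = $572 ≥ base, so the credit is $0.
Soraya ($127,050): Solar Installation Rebate: income exceeds $122,900 by $4,150, which is 6 full-or-partial $750 increments; reduction = 6 × $22 = $132, leaving $286.
Difference: |$0 − $286| = $286.

$286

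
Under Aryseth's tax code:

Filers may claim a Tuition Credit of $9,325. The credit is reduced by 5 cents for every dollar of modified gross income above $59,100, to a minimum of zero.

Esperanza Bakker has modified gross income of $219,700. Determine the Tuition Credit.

Tuition Credit: 5% of the $160,600 excess over $59,100 is $8,030; credit = $9,325 − $8,030 = $1,295.

$1,295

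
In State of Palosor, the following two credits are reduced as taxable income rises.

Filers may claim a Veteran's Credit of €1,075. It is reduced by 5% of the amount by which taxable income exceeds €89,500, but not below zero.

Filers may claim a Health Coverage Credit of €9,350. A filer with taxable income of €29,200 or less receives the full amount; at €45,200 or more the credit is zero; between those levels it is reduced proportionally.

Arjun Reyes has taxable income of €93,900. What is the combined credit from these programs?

€855

Veteran's Credit: 5% of the €4,400 excess over €89,500 is €220; credit = €1,075 − €220 = €855.
Health Coverage Credit: €93,900 is at or above €45,200, so the credit is €0.
Total: €855 + €0 = €855.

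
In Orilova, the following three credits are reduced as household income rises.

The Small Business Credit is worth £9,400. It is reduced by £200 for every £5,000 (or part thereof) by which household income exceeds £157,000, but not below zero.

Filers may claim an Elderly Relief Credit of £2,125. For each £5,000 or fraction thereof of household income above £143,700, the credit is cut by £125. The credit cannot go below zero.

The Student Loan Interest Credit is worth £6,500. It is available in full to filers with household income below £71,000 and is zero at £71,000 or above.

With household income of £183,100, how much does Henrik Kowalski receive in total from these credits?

£9,325

Small Business Credit: income exceeds £157,000 by £26,100, which is 6 full-or-partial £5,000 increments; reduction = 6 × £200 = £1,200, leaving £8,200.
Elderly Relief Credit: income exceeds £143,700 by £39,400, which is 8 full-or-partial £5,000 increments; reduction = 8 × £125 = £1,000, leaving £1,125.
Student Loan Interest Credit: £183,100 meets or exceeds the £71,000 cutoff, so the credit is £0.
Total: £8,200 + £1,125 + £0 = £9,325.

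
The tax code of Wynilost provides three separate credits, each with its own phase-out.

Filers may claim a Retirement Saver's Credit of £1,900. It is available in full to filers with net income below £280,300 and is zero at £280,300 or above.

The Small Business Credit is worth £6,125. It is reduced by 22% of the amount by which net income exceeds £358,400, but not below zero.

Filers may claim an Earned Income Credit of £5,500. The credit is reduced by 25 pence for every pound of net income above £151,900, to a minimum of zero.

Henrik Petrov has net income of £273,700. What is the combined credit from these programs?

£8,025

Retirement Saver's Credit: £273,700 is below the £280,300 cutoff, so the full £1,900 applies.
Small Business Credit: £273,700 is at or below the £358,400 threshold, so the full £6,125 applies.
Earned Income Credit: 25% of the £121,800 excess over £151,900 is £30,450 ≥ base, so the credit is £0.
Total: £1,900 + £6,125 + £0 = £8,025.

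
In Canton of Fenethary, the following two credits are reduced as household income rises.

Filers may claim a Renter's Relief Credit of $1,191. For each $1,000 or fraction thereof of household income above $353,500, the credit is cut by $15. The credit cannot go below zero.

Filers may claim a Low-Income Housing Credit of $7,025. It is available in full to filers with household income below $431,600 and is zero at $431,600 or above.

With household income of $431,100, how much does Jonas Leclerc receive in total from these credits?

Renter's Relief Credit: income exceeds $353,500 by $77,600, which is 78 full-or-partial $1,000 increments; reduction = 78 × $15 = $1,170, leaving $21.
Low-Income Housing Credit: $431,100 is below the $431,600 cutoff, so the full $7,025 applies.
Total: $21 + $7,025 = $7,046.

$7,046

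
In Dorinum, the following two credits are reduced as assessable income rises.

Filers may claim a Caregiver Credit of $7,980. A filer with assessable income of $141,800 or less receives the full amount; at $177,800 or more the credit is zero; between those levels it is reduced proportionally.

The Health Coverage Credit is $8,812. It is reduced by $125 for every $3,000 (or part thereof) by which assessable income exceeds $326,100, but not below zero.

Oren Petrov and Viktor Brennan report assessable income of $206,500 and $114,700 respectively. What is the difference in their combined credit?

Oren ($206,500): Caregiver Credit: $206,500 is at or above $177,800, so the credit is $0. Health Coverage Credit: $206,500 is at or below the $326,100 threshold, so the full $8,812 applies. total $0 + $8,812 = $8,812
Viktor ($114,700): Caregiver Credit: $114,700 is at or below the $141,800 threshold, so the full $7,980 applies. Health Coverage Credit: $114,700 is at or below the $326,100 threshold, so the full $8,812 applies. total $7,980 + $8,812 = $16,792
Difference: |$8,812 − $16,792| = $7,980.

$7,980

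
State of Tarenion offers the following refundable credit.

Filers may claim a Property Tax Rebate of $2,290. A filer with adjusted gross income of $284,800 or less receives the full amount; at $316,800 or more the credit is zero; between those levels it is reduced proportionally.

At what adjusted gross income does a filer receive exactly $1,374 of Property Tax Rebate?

$1,374 is 1,374/2,290 of the full $2,290, so 916/2,290 of the $32,000 range has been used: income = $284,800 + $32,000 × 916/2,290 = $297,600.

$297,600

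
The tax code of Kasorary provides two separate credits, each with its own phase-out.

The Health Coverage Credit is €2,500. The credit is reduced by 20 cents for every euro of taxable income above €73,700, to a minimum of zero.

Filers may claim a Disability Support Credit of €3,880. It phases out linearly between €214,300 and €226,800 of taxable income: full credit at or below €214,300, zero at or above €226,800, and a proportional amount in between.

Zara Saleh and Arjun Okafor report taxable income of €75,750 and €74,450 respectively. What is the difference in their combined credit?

Zara (€75,750): Health Coverage Credit: 20% of the €2,050 excess over €73,700 is €410; credit = €2,500 − €410 = €2,090. Disability Support Credit: €75,750 is at or below the €214,300 threshold, so the full €3,880 applies. total €2,090 + €3,880 = €5,970
Arjun (€74,450): Health Coverage Credit: 20% of the €750 excess over €73,700 is €150; credit = €2,500 − €150 = €2,350. Disability Support Credit: €74,450 is at or below the €214,300 threshold, so the full €3,880 applies. total €2,350 + €3,880 = €6,230
Difference: |€5,970 − €6,230| = €260.

€260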